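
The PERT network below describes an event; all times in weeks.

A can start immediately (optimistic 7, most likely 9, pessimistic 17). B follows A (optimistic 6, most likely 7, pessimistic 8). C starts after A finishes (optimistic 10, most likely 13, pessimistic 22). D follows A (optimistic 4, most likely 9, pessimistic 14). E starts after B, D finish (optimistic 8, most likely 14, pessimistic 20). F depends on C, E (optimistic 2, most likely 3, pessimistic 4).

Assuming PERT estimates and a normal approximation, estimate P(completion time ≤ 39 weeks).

te_A = (7 + 4·9 + 17)/6 = 60/6 = 10; σ²_A = ((17−7)/6)² = 2.778
te_B = (6 + 4·7 + 8)/6 = 42/6 = 7; σ²_B = ((8−6)/6)² = 0.111
te_C = (10 + 4·13 + 22)/6 = 84/6 = 14; σ²_C = ((22−10)/6)² = 4.000
te_D = (4 + 4·9 + 14)/6 = 54/6 = 9; σ²_D = ((14−4)/6)² = 2.778
te_E = (8 + 4·14 + 20)/6 = 84/6 = 14; σ²_E = ((20−8)/6)² = 4.000
te_F = (2 + 4·3 + 4)/6 = 18/6 = 3; σ²_F = ((4−2)/6)² = 0.111

Forward pass:
ES_A = 0; EF_A = 10
ES_B = 10; EF_B = 10+7 = 17
ES_C = 10; EF_C = 10+14 = 24
ES_D = 10; EF_D = 10+9 = 19
ES_E = max(EF_B=17, EF_D=19) = 19; EF_E = 19+14 = 33
ES_F = max(EF_C=24, EF_E=33) = 33; EF_F = 33+3 = 36
Expected project duration μ = 36 weeks. Critical path: A → D → E → F.

Variance along critical path = 2.778 + 2.778 + 4.000 + 0.111 = 9.667; σ = √9.667 = 3.109 weeks.
Z = (39 − 36) / 3.109 = 0.965
P(T ≤ 39) = Φ(0.965) ≈ 0.833

0.833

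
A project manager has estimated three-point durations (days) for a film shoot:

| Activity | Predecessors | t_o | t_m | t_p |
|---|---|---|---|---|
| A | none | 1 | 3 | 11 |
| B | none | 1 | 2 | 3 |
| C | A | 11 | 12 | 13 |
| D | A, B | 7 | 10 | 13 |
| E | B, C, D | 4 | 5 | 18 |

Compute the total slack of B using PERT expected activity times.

te_A = (1 + 4·3 + 11)/6 = 24/6 = 4
te_B = (1 + 4·2 + 3)/6 = 12/6 = 2
te_C = (11 + 4·12 + 13)/6 = 72/6 = 12
te_D = (7 + 4·10 + 13)/6 = 60/6 = 10
te_E = (4 + 4·5 + 18)/6 = 42/6 = 7

Forward pass:
ES_A = 0; EF_A = 4
ES_B = 0; EF_B = 2
ES_C = 4; EF_C = 4+12 = 16
ES_D = max(EF_A=4, EF_B=2) = 4; EF_D = 4+10 = 14
ES_E = max(EF_B=2, EF_C=16, EF_D=14) = 16; EF_E = 16+7 = 23
Expected project duration μ = 23 days. Critical path: A → C → E.

Backward pass:
LF_E = 23; LS_E = 23−7 = 16
LF_D = LS_E = 16; LS_D = 16−10 = 6
LF_C = LS_E = 16; LS_C = 16−12 = 4
LF_B = min(LS_D=6, LS_E=16) = 6; LS_B = 6−2 = 4
LF_A = min(LS_C=4, LS_D=6) = 4; LS_A = 4−4 = 0
Slack_B = LS_B − ES_B = 4 − 0 = 4

4 days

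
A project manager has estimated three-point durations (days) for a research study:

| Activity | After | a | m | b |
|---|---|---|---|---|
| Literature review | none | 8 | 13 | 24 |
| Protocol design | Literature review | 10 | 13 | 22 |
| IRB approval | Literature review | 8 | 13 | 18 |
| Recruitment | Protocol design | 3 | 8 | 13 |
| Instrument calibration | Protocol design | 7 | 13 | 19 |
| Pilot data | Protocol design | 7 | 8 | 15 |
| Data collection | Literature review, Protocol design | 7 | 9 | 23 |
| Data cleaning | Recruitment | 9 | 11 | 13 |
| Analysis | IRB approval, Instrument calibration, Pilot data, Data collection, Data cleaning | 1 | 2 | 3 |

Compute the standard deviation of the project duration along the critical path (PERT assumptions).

3.80 days

te_Literature review = (8 + 4·13 + 24)/6 = 84/6 = 14; σ²_Literature review = ((24−8)/6)² = 7.111
te_Protocol design = (10 + 4·13 + 22)/6 = 84/6 = 14; σ²_Protocol design = ((22−10)/6)² = 4.000
te_IRB approval = (8 + 4·13 + 18)/6 = 78/6 = 13; σ²_IRB approval = ((18−8)/6)² = 2.778
te_Recruitment = (3 + 4·8 + 13)/6 = 48/6 = 8; σ²_Recruitment = ((13−3)/6)² = 2.778
te_Instrument calibration = (7 + 4·13 + 19)/6 = 78/6 = 13; σ²_Instrument calibration = ((19−7)/6)² = 4.000
te_Pilot data = (7 + 4·8 + 15)/6 = 54/6 = 9; σ²_Pilot data = ((15−7)/6)² = 1.778
te_Data collection = (7 + 4·9 + 23)/6 = 66/6 = 11; σ²_Data collection = ((23−7)/6)² = 7.111
te_Data cleaning = (9 + 4·11 + 13)/6 = 66/6 = 11; σ²_Data cleaning = ((13−9)/6)² = 0.444
te_Analysis = (1 + 4·2 + 3)/6 = 12/6 = 2; σ²_Analysis = ((3−1)/6)² = 0.111

Forward pass:
ES_Literature review = 0; EF_Literature review = 14
ES_Protocol design = 14; EF_Protocol design = 14+14 = 28
ES_IRB approval = 14; EF_IRB approval = 14+13 = 27
ES_Recruitment = 28; EF_Recruitment = 28+8 = 36
ES_Instrument calibration = 28; EF_Instrument calibration = 28+13 = 41
ES_Pilot data = 28; EF_Pilot data = 28+9 = 37
ES_Data collection = max(EF_Literature review=14, EF_Protocol design=28) = 28; EF_Data collection = 28+11 = 39
ES_Data cleaning = 36; EF_Data cleaning = 36+11 = 47
ES_Analysis = max(EF_IRB approval=27, EF_Instrument calibration=41, EF_Pilot data=37, EF_Data collection=39, EF_Data cleaning=47) = 47; EF_Analysis = 47+2 = 49
Expected project duration μ = 49 days. Critical path: Literature review → Protocol design → Recruitment → Data cleaning → Analysis.

Variance along critical path = 7.111 + 4.000 + 2.778 + 0.444 + 0.111 = 14.444
σ = √14.444 = 3.801 days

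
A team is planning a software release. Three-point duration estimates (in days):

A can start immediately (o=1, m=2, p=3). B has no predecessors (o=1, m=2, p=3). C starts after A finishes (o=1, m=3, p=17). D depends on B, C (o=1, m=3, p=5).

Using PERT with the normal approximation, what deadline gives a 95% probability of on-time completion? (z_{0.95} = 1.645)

14.6 days

te_A = (1 + 4·2 + 3)/6 = 12/6 = 2; σ²_A = ((3−1)/6)² = 0.111
te_B = (1 + 4·2 + 3)/6 = 12/6 = 2; σ²_B = ((3−1)/6)² = 0.111
te_C = (1 + 4·3 + 17)/6 = 30/6 = 5; σ²_C = ((17−1)/6)² = 7.111
te_D = (1 + 4·3 + 5)/6 = 18/6 = 3; σ²_D = ((5−1)/6)² = 0.444

Forward pass:
ES_A = 0; EF_A = 2
ES_B = 0; EF_B = 2
ES_C = 2; EF_C = 2+5 = 7
ES_D = max(EF_B=2, EF_C=7) = 7; EF_D = 7+3 = 10
Expected project duration μ = 10 days. Critical path: A → C → D.

Variance along critical path = 0.111 + 7.111 + 0.444 = 7.667; σ = 2.769 days.
D = μ + z·σ = 10 + 1.645·2.769 = 14.6 days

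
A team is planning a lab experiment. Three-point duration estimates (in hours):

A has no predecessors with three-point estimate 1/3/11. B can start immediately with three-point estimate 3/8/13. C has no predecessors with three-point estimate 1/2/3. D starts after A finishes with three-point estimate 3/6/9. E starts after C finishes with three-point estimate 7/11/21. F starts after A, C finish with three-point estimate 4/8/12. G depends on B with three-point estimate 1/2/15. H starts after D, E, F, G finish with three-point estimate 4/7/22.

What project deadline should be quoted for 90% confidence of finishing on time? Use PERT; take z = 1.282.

te_A = (1 + 4·3 + 11)/6 = 24/6 = 4; σ²_A = ((11−1)/6)² = 2.778
te_B = (3 + 4·8 + 13)/6 = 48/6 = 8; σ²_B = ((13−3)/6)² = 2.778
te_C = (1 + 4·2 + 3)/6 = 12/6 = 2; σ²_C = ((3−1)/6)² = 0.111
te_D = (3 + 4·6 + 9)/6 = 36/6 = 6; σ²_D = ((9−3)/6)² = 1.000
te_E = (7 + 4·11 + 21)/6 = 72/6 = 12; σ²_E = ((21−7)/6)² = 5.444
te_F = (4 + 4·8 + 12)/6 = 48/6 = 8; σ²_F = ((12−4)/6)² = 1.778
te_G = (1 + 4·2 + 15)/6 = 24/6 = 4; σ²_G = ((15−1)/6)² = 5.444
te_H = (4 + 4·7 + 22)/6 = 54/6 = 9; σ²_H = ((22−4)/6)² = 9.000

Forward pass:
ES_A = 0; EF_A = 4
ES_B = 0; EF_B = 8
ES_C = 0; EF_C = 2
ES_D = 4; EF_D = 4+6 = 10
ES_E = 2; EF_E = 2+12 = 14
ES_F = max(EF_A=4, EF_C=2) = 4; EF_F = 4+8 = 12
ES_G = 8; EF_G = 8+4 = 12
ES_H = max(EF_D=10, EF_E=14, EF_F=12, EF_G=12) = 14; EF_H = 14+9 = 23
Expected project duration μ = 23 hours. Critical path: C → E → H.

Variance along critical path = 0.111 + 5.444 + 9.000 = 14.556; σ = 3.815 hours.
D = μ + z·σ = 23 + 1.282·3.815 = 27.9 hours

27.9 hours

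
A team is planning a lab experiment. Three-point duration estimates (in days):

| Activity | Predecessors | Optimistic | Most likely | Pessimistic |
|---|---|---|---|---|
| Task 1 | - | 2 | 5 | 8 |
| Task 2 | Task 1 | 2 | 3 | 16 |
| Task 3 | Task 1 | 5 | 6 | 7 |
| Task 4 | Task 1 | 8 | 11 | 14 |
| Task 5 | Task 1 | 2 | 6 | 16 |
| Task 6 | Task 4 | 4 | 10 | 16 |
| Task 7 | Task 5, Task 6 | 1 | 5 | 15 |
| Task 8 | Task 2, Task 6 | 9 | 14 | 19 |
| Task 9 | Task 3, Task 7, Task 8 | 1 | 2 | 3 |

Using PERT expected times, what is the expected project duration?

42 days

te_Task 1 = (2 + 4·5 + 8)/6 = 30/6 = 5
te_Task 2 = (2 + 4·3 + 16)/6 = 30/6 = 5
te_Task 3 = (5 + 4·6 + 7)/6 = 36/6 = 6
te_Task 4 = (8 + 4·11 + 14)/6 = 66/6 = 11
te_Task 5 = (2 + 4·6 + 16)/6 = 42/6 = 7
te_Task 6 = (4 + 4·10 + 16)/6 = 60/6 = 10
te_Task 7 = (1 + 4·5 + 15)/6 = 36/6 = 6
te_Task 8 = (9 + 4·14 + 19)/6 = 84/6 = 14
te_Task 9 = (1 + 4·2 + 3)/6 = 12/6 = 2

Forward pass:
ES_Task 1 = 0; EF_Task 1 = 5
ES_Task 2 = 5; EF_Task 2 = 5+5 = 10
ES_Task 3 = 5; EF_Task 3 = 5+6 = 11
ES_Task 4 = 5; EF_Task 4 = 5+11 = 16
ES_Task 5 = 5; EF_Task 5 = 5+7 = 12
ES_Task 6 = 16; EF_Task 6 = 16+10 = 26
ES_Task 7 = max(EF_Task 5=12, EF_Task 6=26) = 26; EF_Task 7 = 26+6 = 32
ES_Task 8 = max(EF_Task 2=10, EF_Task 6=26) = 26; EF_Task 8 = 26+14 = 40
ES_Task 9 = max(EF_Task 3=11, EF_Task 7=32, EF_Task 8=40) = 40; EF_Task 9 = 40+2 = 42
Expected project duration μ = 42 days. Critical path: Task 1 → Task 4 → Task 6 → Task 8 → Task 9.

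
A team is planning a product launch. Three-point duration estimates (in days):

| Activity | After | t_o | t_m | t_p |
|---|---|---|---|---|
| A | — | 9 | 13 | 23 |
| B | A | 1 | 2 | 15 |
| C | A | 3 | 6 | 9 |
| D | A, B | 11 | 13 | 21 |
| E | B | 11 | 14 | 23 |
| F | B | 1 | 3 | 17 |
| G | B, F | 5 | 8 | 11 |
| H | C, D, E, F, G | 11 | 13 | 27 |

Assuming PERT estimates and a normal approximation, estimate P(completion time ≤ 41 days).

te_A = (9 + 4·13 + 23)/6 = 84/6 = 14; σ²_A = ((23−9)/6)² = 5.444
te_B = (1 + 4·2 + 15)/6 = 24/6 = 4; σ²_B = ((15−1)/6)² = 5.444
te_C = (3 + 4·6 + 9)/6 = 36/6 = 6; σ²_C = ((9−3)/6)² = 1.000
te_D = (11 + 4·13 + 21)/6 = 84/6 = 14; σ²_D = ((21−11)/6)² = 2.778
te_E = (11 + 4·14 + 23)/6 = 90/6 = 15; σ²_E = ((23−11)/6)² = 4.000
te_F = (1 + 4·3 + 17)/6 = 30/6 = 5; σ²_F = ((17−1)/6)² = 7.111
te_G = (5 + 4·8 + 11)/6 = 48/6 = 8; σ²_G = ((11−5)/6)² = 1.000
te_H = (11 + 4·13 + 27)/6 = 90/6 = 15; σ²_H = ((27−11)/6)² = 7.111

Forward pass:
ES_A = 0; EF_A = 14
ES_B = 14; EF_B = 14+4 = 18
ES_C = 14; EF_C = 14+6 = 20
ES_D = max(EF_A=14, EF_B=18) = 18; EF_D = 18+14 = 32
ES_E = 18; EF_E = 18+15 = 33
ES_F = 18; EF_F = 18+5 = 23
ES_G = max(EF_B=18, EF_F=23) = 23; EF_G = 23+8 = 31
ES_H = max(EF_C=20, EF_D=32, EF_E=33, EF_F=23, EF_G=31) = 33; EF_H = 33+15 = 48
Expected project duration μ = 48 days. Critical path: A → B → E → H.

Variance along critical path = 5.444 + 5.444 + 4.000 + 7.111 = 22.000; σ = √22.000 = 4.690 days.
Z = (41 − 48) / 4.690 = -1.492
P(T ≤ 41) = Φ(-1.492) ≈ 0.068

0.068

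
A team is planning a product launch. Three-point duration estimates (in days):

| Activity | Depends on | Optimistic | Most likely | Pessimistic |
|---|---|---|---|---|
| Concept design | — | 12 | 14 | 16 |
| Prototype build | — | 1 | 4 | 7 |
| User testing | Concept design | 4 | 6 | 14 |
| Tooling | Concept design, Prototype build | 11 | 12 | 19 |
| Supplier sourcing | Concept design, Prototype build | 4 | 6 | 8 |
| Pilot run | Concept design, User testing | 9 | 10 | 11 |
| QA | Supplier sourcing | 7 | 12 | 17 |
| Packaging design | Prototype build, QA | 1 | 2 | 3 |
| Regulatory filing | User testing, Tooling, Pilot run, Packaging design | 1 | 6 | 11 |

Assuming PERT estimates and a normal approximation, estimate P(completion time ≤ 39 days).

0.348

te_Concept design = (12 + 4·14 + 16)/6 = 84/6 = 14; σ²_Concept design = ((16−12)/6)² = 0.444
te_Prototype build = (1 + 4·4 + 7)/6 = 24/6 = 4; σ²_Prototype build = ((7−1)/6)² = 1.000
te_User testing = (4 + 4·6 + 14)/6 = 42/6 = 7; σ²_User testing = ((14−4)/6)² = 2.778
te_Tooling = (11 + 4·12 + 19)/6 = 78/6 = 13; σ²_Tooling = ((19−11)/6)² = 1.778
te_Supplier sourcing = (4 + 4·6 + 8)/6 = 36/6 = 6; σ²_Supplier sourcing = ((8−4)/6)² = 0.444
te_Pilot run = (9 + 4·10 + 11)/6 = 60/6 = 10; σ²_Pilot run = ((11−9)/6)² = 0.111
te_QA = (7 + 4·12 + 17)/6 = 72/6 = 12; σ²_QA = ((17−7)/6)² = 2.778
te_Packaging design = (1 + 4·2 + 3)/6 = 12/6 = 2; σ²_Packaging design = ((3−1)/6)² = 0.111
te_Regulatory filing = (1 + 4·6 + 11)/6 = 36/6 = 6; σ²_Regulatory filing = ((11−1)/6)² = 2.778

Forward pass:
ES_Concept design = 0; EF_Concept design = 14
ES_Prototype build = 0; EF_Prototype build = 4
ES_User testing = 14; EF_User testing = 14+7 = 21
ES_Tooling = max(EF_Concept design=14, EF_Prototype build=4) = 14; EF_Tooling = 14+13 = 27
ES_Supplier sourcing = max(EF_Concept design=14, EF_Prototype build=4) = 14; EF_Supplier sourcing = 14+6 = 20
ES_Pilot run = max(EF_Concept design=14, EF_User testing=21) = 21; EF_Pilot run = 21+10 = 31
ES_QA = 20; EF_QA = 20+12 = 32
ES_Packaging design = max(EF_Prototype build=4, EF_QA=32) = 32; EF_Packaging design = 32+2 = 34
ES_Regulatory filing = max(EF_User testing=21, EF_Tooling=27, EF_Pilot run=31, EF_Packaging design=34) = 34; EF_Regulatory filing = 34+6 = 40
Expected project duration μ = 40 days. Critical path: Concept design → Supplier sourcing → QA → Packaging design → Regulatory filing.

Variance along critical path = 0.444 + 0.444 + 2.778 + 0.111 + 2.778 = 6.556; σ = √6.556 = 2.560 days.
Z = (39 − 40) / 2.560 = -0.391
P(T ≤ 39) = Φ(-0.391) ≈ 0.348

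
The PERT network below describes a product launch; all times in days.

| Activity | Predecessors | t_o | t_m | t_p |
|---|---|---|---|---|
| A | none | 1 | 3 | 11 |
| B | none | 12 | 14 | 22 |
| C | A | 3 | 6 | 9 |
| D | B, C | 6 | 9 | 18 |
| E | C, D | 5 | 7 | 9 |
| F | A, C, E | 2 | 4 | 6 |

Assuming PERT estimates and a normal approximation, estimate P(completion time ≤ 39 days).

te_A = (1 + 4·3 + 11)/6 = 24/6 = 4; σ²_A = ((11−1)/6)² = 2.778
te_B = (12 + 4·14 + 22)/6 = 90/6 = 15; σ²_B = ((22−12)/6)² = 2.778
te_C = (3 + 4·6 + 9)/6 = 36/6 = 6; σ²_C = ((9−3)/6)² = 1.000
te_D = (6 + 4·9 + 18)/6 = 60/6 = 10; σ²_D = ((18−6)/6)² = 4.000
te_E = (5 + 4·7 + 9)/6 = 42/6 = 7; σ²_E = ((9−5)/6)² = 0.444
te_F = (2 + 4·4 + 6)/6 = 24/6 = 4; σ²_F = ((6−2)/6)² = 0.444

Forward pass:
ES_A = 0; EF_A = 4
ES_B = 0; EF_B = 15
ES_C = 4; EF_C = 4+6 = 10
ES_D = max(EF_B=15, EF_C=10) = 15; EF_D = 15+10 = 25
ES_E = max(EF_C=10, EF_D=25) = 25; EF_E = 25+7 = 32
ES_F = max(EF_A=4, EF_C=10, EF_E=32) = 32; EF_F = 32+4 = 36
Expected project duration μ = 36 days. Critical path: B → D → E → F.

Variance along critical path = 2.778 + 4.000 + 0.444 + 0.444 = 7.667; σ = √7.667 = 2.769 days.
Z = (39 − 36) / 2.769 = 1.083
P(T ≤ 39) = Φ(1.083) ≈ 0.861

0.861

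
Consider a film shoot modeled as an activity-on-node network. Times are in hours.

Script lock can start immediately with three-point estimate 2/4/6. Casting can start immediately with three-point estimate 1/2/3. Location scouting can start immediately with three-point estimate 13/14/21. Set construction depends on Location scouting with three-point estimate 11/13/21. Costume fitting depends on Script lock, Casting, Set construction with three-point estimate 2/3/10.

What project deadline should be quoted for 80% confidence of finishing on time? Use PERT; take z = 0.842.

35.1 hours

te_Script lock = (2 + 4·4 + 6)/6 = 24/6 = 4; σ²_Script lock = ((6−2)/6)² = 0.444
te_Casting = (1 + 4·2 + 3)/6 = 12/6 = 2; σ²_Casting = ((3−1)/6)² = 0.111
te_Location scouting = (13 + 4·14 + 21)/6 = 90/6 = 15; σ²_Location scouting = ((21−13)/6)² = 1.778
te_Set construction = (11 + 4·13 + 21)/6 = 84/6 = 14; σ²_Set construction = ((21−11)/6)² = 2.778
te_Costume fitting = (2 + 4·3 + 10)/6 = 24/6 = 4; σ²_Costume fitting = ((10−2)/6)² = 1.778

Forward pass:
ES_Script lock = 0; EF_Script lock = 4
ES_Casting = 0; EF_Casting = 2
ES_Location scouting = 0; EF_Location scouting = 15
ES_Set construction = 15; EF_Set construction = 15+14 = 29
ES_Costume fitting = max(EF_Script lock=4, EF_Casting=2, EF_Set construction=29) = 29; EF_Costume fitting = 29+4 = 33
Expected project duration μ = 33 hours. Critical path: Location scouting → Set construction → Costume fitting.

Variance along critical path = 1.778 + 2.778 + 1.778 = 6.333; σ = 2.517 hours.
D = μ + z·σ = 33 + 0.842·2.517 = 35.1 hours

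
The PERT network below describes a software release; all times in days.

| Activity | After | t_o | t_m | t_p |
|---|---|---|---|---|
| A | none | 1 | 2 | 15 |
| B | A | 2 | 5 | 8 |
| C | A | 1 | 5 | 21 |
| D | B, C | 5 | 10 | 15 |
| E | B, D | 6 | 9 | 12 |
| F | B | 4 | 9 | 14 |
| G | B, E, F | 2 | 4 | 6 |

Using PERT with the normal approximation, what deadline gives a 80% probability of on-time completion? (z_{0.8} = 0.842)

37.8 days

te_A = (1 + 4·2 + 15)/6 = 24/6 = 4; σ²_A = ((15−1)/6)² = 5.444
te_B = (2 + 4·5 + 8)/6 = 30/6 = 5; σ²_B = ((8−2)/6)² = 1.000
te_C = (1 + 4·5 + 21)/6 = 42/6 = 7; σ²_C = ((21−1)/6)² = 11.111
te_D = (5 + 4·10 + 15)/6 = 60/6 = 10; σ²_D = ((15−5)/6)² = 2.778
te_E = (6 + 4·9 + 12)/6 = 54/6 = 9; σ²_E = ((12−6)/6)² = 1.000
te_F = (4 + 4·9 + 14)/6 = 54/6 = 9; σ²_F = ((14−4)/6)² = 2.778
te_G = (2 + 4·4 + 6)/6 = 24/6 = 4; σ²_G = ((6−2)/6)² = 0.444

Forward pass:
ES_A = 0; EF_A = 4
ES_B = 4; EF_B = 4+5 = 9
ES_C = 4; EF_C = 4+7 = 11
ES_D = max(EF_B=9, EF_C=11) = 11; EF_D = 11+10 = 21
ES_E = max(EF_B=9, EF_D=21) = 21; EF_E = 21+9 = 30
ES_F = 9; EF_F = 9+9 = 18
ES_G = max(EF_B=9, EF_E=30, EF_F=18) = 30; EF_G = 30+4 = 34
Expected project duration μ = 34 days. Critical path: A → C → D → E → G.

Variance along critical path = 5.444 + 11.111 + 2.778 + 1.000 + 0.444 = 20.778; σ = 4.558 days.
D = μ + z·σ = 34 + 0.842·4.558 = 37.8 days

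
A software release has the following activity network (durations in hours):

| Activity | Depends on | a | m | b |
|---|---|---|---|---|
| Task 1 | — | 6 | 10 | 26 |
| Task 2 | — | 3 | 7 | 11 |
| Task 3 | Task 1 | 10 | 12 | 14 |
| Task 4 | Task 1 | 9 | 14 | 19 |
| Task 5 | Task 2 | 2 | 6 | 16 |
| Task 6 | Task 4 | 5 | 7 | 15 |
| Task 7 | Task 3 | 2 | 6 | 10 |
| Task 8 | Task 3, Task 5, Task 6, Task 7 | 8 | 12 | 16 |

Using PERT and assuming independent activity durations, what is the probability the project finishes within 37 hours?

te_Task 1 = (6 + 4·10 + 26)/6 = 72/6 = 12; σ²_Task 1 = ((26−6)/6)² = 11.111
te_Task 2 = (3 + 4·7 + 11)/6 = 42/6 = 7; σ²_Task 2 = ((11−3)/6)² = 1.778
te_Task 3 = (10 + 4·12 + 14)/6 = 72/6 = 12; σ²_Task 3 = ((14−10)/6)² = 0.444
te_Task 4 = (9 + 4·14 + 19)/6 = 84/6 = 14; σ²_Task 4 = ((19−9)/6)² = 2.778
te_Task 5 = (2 + 4·6 + 16)/6 = 42/6 = 7; σ²_Task 5 = ((16−2)/6)² = 5.444
te_Task 6 = (5 + 4·7 + 15)/6 = 48/6 = 8; σ²_Task 6 = ((15−5)/6)² = 2.778
te_Task 7 = (2 + 4·6 + 10)/6 = 36/6 = 6; σ²_Task 7 = ((10−2)/6)² = 1.778
te_Task 8 = (8 + 4·12 + 16)/6 = 72/6 = 12; σ²_Task 8 = ((16−8)/6)² = 1.778

Forward pass:
ES_Task 1 = 0; EF_Task 1 = 12
ES_Task 2 = 0; EF_Task 2 = 7
ES_Task 3 = 12; EF_Task 3 = 12+12 = 24
ES_Task 4 = 12; EF_Task 4 = 12+14 = 26
ES_Task 5 = 7; EF_Task 5 = 7+7 = 14
ES_Task 6 = 26; EF_Task 6 = 26+8 = 34
ES_Task 7 = 24; EF_Task 7 = 24+6 = 30
ES_Task 8 = max(EF_Task 3=24, EF_Task 5=14, EF_Task 6=34, EF_Task 7=30) = 34; EF_Task 8 = 34+12 = 46
Expected project duration μ = 46 hours. Critical path: Task 1 → Task 4 → Task 6 → Task 8.

Variance along critical path = 11.111 + 2.778 + 2.778 + 1.778 = 18.444; σ = √18.444 = 4.295 hours.
Z = (37 − 46) / 4.295 = -2.096
P(T ≤ 37) = Φ(-2.096) ≈ 0.018

0.018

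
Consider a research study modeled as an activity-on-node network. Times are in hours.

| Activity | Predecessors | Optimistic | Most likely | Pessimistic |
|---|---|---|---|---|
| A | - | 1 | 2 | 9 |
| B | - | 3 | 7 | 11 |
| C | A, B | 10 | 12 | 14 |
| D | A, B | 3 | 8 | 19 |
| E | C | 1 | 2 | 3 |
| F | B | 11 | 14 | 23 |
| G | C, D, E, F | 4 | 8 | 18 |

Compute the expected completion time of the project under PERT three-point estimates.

31 hours

te_A = (1 + 4·2 + 9)/6 = 18/6 = 3
te_B = (3 + 4·7 + 11)/6 = 42/6 = 7
te_C = (10 + 4·12 + 14)/6 = 72/6 = 12
te_D = (3 + 4·8 + 19)/6 = 54/6 = 9
te_E = (1 + 4·2 + 3)/6 = 12/6 = 2
te_F = (11 + 4·14 + 23)/6 = 90/6 = 15
te_G = (4 + 4·8 + 18)/6 = 54/6 = 9

Forward pass:
ES_A = 0; EF_A = 3
ES_B = 0; EF_B = 7
ES_C = max(EF_A=3, EF_B=7) = 7; EF_C = 7+12 = 19
ES_D = max(EF_A=3, EF_B=7) = 7; EF_D = 7+9 = 16
ES_E = 19; EF_E = 19+2 = 21
ES_F = 7; EF_F = 7+15 = 22
ES_G = max(EF_C=19, EF_D=16, EF_E=21, EF_F=22) = 22; EF_G = 22+9 = 31
Expected project duration μ = 31 hours. Critical path: B → F → G.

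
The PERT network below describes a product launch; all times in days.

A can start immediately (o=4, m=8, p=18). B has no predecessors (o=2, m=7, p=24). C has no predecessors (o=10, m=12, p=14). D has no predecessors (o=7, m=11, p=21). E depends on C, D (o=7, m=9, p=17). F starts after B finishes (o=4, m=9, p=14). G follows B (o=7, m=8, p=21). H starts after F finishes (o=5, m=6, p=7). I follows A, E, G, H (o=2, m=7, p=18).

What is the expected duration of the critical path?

te_A = (4 + 4·8 + 18)/6 = 54/6 = 9
te_B = (2 + 4·7 + 24)/6 = 54/6 = 9
te_C = (10 + 4·12 + 14)/6 = 72/6 = 12
te_D = (7 + 4·11 + 21)/6 = 72/6 = 12
te_E = (7 + 4·9 + 17)/6 = 60/6 = 10
te_F = (4 + 4·9 + 14)/6 = 54/6 = 9
te_G = (7 + 4·8 + 21)/6 = 60/6 = 10
te_H = (5 + 4·6 + 7)/6 = 36/6 = 6
te_I = (2 + 4·7 + 18)/6 = 48/6 = 8

Forward pass:
ES_A = 0; EF_A = 9
ES_B = 0; EF_B = 9
ES_C = 0; EF_C = 12
ES_D = 0; EF_D = 12
ES_E = max(EF_C=12, EF_D=12) = 12; EF_E = 12+10 = 22
ES_F = 9; EF_F = 9+9 = 18
ES_G = 9; EF_G = 9+10 = 19
ES_H = 18; EF_H = 18+6 = 24
ES_I = max(EF_A=9, EF_E=22, EF_G=19, EF_H=24) = 24; EF_I = 24+8 = 32
Expected project duration μ = 32 days. Critical path: B → F → H → I.

32 days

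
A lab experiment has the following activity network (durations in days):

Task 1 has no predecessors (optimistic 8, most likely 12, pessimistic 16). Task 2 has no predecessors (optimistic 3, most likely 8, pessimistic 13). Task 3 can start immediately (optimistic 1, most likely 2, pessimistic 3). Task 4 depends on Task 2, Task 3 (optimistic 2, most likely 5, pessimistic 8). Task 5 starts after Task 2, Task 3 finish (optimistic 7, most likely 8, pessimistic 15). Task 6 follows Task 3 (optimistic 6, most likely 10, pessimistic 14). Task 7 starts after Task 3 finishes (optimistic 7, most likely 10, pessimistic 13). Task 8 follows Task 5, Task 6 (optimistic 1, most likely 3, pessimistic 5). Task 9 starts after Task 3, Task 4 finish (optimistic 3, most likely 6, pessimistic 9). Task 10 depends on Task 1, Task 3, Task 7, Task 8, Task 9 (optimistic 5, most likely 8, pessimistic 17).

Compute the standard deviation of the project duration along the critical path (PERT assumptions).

3.00 days

te_Task 1 = (8 + 4·12 + 16)/6 = 72/6 = 12; σ²_Task 1 = ((16−8)/6)² = 1.778
te_Task 2 = (3 + 4·8 + 13)/6 = 48/6 = 8; σ²_Task 2 = ((13−3)/6)² = 2.778
te_Task 3 = (1 + 4·2 + 3)/6 = 12/6 = 2; σ²_Task 3 = ((3−1)/6)² = 0.111
te_Task 4 = (2 + 4·5 + 8)/6 = 30/6 = 5; σ²_Task 4 = ((8−2)/6)² = 1.000
te_Task 5 = (7 + 4·8 + 15)/6 = 54/6 = 9; σ²_Task 5 = ((15−7)/6)² = 1.778
te_Task 6 = (6 + 4·10 + 14)/6 = 60/6 = 10; σ²_Task 6 = ((14−6)/6)² = 1.778
te_Task 7 = (7 + 4·10 + 13)/6 = 60/6 = 10; σ²_Task 7 = ((13−7)/6)² = 1.000
te_Task 8 = (1 + 4·3 + 5)/6 = 18/6 = 3; σ²_Task 8 = ((5−1)/6)² = 0.444
te_Task 9 = (3 + 4·6 + 9)/6 = 36/6 = 6; σ²_Task 9 = ((9−3)/6)² = 1.000
te_Task 10 = (5 + 4·8 + 17)/6 = 54/6 = 9; σ²_Task 10 = ((17−5)/6)² = 4.000

Forward pass:
ES_Task 1 = 0; EF_Task 1 = 12
ES_Task 2 = 0; EF_Task 2 = 8
ES_Task 3 = 0; EF_Task 3 = 2
ES_Task 4 = max(EF_Task 2=8, EF_Task 3=2) = 8; EF_Task 4 = 8+5 = 13
ES_Task 5 = max(EF_Task 2=8, EF_Task 3=2) = 8; EF_Task 5 = 8+9 = 17
ES_Task 6 = 2; EF_Task 6 = 2+10 = 12
ES_Task 7 = 2; EF_Task 7 = 2+10 = 12
ES_Task 8 = max(EF_Task 5=17, EF_Task 6=12) = 17; EF_Task 8 = 17+3 = 20
ES_Task 9 = max(EF_Task 3=2, EF_Task 4=13) = 13; EF_Task 9 = 13+6 = 19
ES_Task 10 = max(EF_Task 1=12, EF_Task 3=2, EF_Task 7=12, EF_Task 8=20, EF_Task 9=19) = 20; EF_Task 10 = 20+9 = 29
Expected project duration μ = 29 days. Critical path: Task 2 → Task 5 → Task 8 → Task 10.

Variance along critical path = 2.778 + 1.778 + 0.444 + 4.000 = 9.000
σ = √9.000 = 3.000 days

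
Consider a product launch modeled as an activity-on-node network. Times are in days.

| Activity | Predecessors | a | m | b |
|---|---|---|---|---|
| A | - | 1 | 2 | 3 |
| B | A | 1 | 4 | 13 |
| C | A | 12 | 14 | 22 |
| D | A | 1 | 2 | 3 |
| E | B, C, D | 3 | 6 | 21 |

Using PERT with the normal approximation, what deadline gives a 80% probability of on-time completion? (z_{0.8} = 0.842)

te_A = (1 + 4·2 + 3)/6 = 12/6 = 2; σ²_A = ((3−1)/6)² = 0.111
te_B = (1 + 4·4 + 13)/6 = 30/6 = 5; σ²_B = ((13−1)/6)² = 4.000
te_C = (12 + 4·14 + 22)/6 = 90/6 = 15; σ²_C = ((22−12)/6)² = 2.778
te_D = (1 + 4·2 + 3)/6 = 12/6 = 2; σ²_D = ((3−1)/6)² = 0.111
te_E = (3 + 4·6 + 21)/6 = 48/6 = 8; σ²_E = ((21−3)/6)² = 9.000

Forward pass:
ES_A = 0; EF_A = 2
ES_B = 2; EF_B = 2+5 = 7
ES_C = 2; EF_C = 2+15 = 17
ES_D = 2; EF_D = 2+2 = 4
ES_E = max(EF_B=7, EF_C=17, EF_D=4) = 17; EF_E = 17+8 = 25
Expected project duration μ = 25 days. Critical path: A → C → E.

Variance along critical path = 0.111 + 2.778 + 9.000 = 11.889; σ = 3.448 days.
D = μ + z·σ = 25 + 0.842·3.448 = 27.9 days

27.9 days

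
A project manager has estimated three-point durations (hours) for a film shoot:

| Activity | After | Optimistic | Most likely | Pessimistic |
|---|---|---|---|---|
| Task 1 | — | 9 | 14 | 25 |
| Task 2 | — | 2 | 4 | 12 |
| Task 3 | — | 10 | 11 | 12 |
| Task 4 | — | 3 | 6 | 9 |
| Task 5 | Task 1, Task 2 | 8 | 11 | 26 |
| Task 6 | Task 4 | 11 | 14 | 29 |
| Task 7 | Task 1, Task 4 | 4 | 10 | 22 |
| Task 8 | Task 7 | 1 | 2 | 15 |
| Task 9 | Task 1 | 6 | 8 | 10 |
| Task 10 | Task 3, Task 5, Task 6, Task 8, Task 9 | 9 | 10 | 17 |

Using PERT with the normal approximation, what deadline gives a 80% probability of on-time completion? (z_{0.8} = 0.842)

45.1 hours

te_Task 1 = (9 + 4·14 + 25)/6 = 90/6 = 15; σ²_Task 1 = ((25−9)/6)² = 7.111
te_Task 2 = (2 + 4·4 + 12)/6 = 30/6 = 5; σ²_Task 2 = ((12−2)/6)² = 2.778
te_Task 3 = (10 + 4·11 + 12)/6 = 66/6 = 11; σ²_Task 3 = ((12−10)/6)² = 0.111
te_Task 4 = (3 + 4·6 + 9)/6 = 36/6 = 6; σ²_Task 4 = ((9−3)/6)² = 1.000
te_Task 5 = (8 + 4·11 + 26)/6 = 78/6 = 13; σ²_Task 5 = ((26−8)/6)² = 9.000
te_Task 6 = (11 + 4·14 + 29)/6 = 96/6 = 16; σ²_Task 6 = ((29−11)/6)² = 9.000
te_Task 7 = (4 + 4·10 + 22)/6 = 66/6 = 11; σ²_Task 7 = ((22−4)/6)² = 9.000
te_Task 8 = (1 + 4·2 + 15)/6 = 24/6 = 4; σ²_Task 8 = ((15−1)/6)² = 5.444
te_Task 9 = (6 + 4·8 + 10)/6 = 48/6 = 8; σ²_Task 9 = ((10−6)/6)² = 0.444
te_Task 10 = (9 + 4·10 + 17)/6 = 66/6 = 11; σ²_Task 10 = ((17−9)/6)² = 1.778

Forward pass:
ES_Task 1 = 0; EF_Task 1 = 15
ES_Task 2 = 0; EF_Task 2 = 5
ES_Task 3 = 0; EF_Task 3 = 11
ES_Task 4 = 0; EF_Task 4 = 6
ES_Task 5 = max(EF_Task 1=15, EF_Task 2=5) = 15; EF_Task 5 = 15+13 = 28
ES_Task 6 = 6; EF_Task 6 = 6+16 = 22
ES_Task 7 = max(EF_Task 1=15, EF_Task 4=6) = 15; EF_Task 7 = 15+11 = 26
ES_Task 8 = 26; EF_Task 8 = 26+4 = 30
ES_Task 9 = 15; EF_Task 9 = 15+8 = 23
ES_Task 10 = max(EF_Task 3=11, EF_Task 5=28, EF_Task 6=22, EF_Task 8=30, EF_Task 9=23) = 30; EF_Task 10 = 30+11 = 41
Expected project duration μ = 41 hours. Critical path: Task 1 → Task 7 → Task 8 → Task 10.

Variance along critical path = 7.111 + 9.000 + 5.444 + 1.778 = 23.333; σ = 4.830 hours.
D = μ + z·σ = 41 + 0.842·4.830 = 45.1 hours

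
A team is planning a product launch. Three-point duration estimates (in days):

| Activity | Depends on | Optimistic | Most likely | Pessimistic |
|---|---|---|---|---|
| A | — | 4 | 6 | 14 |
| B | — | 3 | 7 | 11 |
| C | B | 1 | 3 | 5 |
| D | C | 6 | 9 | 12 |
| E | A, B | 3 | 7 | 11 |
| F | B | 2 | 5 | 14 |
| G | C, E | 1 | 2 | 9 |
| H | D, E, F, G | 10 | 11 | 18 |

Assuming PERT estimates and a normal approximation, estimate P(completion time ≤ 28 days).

te_A = (4 + 4·6 + 14)/6 = 42/6 = 7; σ²_A = ((14−4)/6)² = 2.778
te_B = (3 + 4·7 + 11)/6 = 42/6 = 7; σ²_B = ((11−3)/6)² = 1.778
te_C = (1 + 4·3 + 5)/6 = 18/6 = 3; σ²_C = ((5−1)/6)² = 0.444
te_D = (6 + 4·9 + 12)/6 = 54/6 = 9; σ²_D = ((12−6)/6)² = 1.000
te_E = (3 + 4·7 + 11)/6 = 42/6 = 7; σ²_E = ((11−3)/6)² = 1.778
te_F = (2 + 4·5 + 14)/6 = 36/6 = 6; σ²_F = ((14−2)/6)² = 4.000
te_G = (1 + 4·2 + 9)/6 = 18/6 = 3; σ²_G = ((9−1)/6)² = 1.778
te_H = (10 + 4·11 + 18)/6 = 72/6 = 12; σ²_H = ((18−10)/6)² = 1.778

Forward pass:
ES_A = 0; EF_A = 7
ES_B = 0; EF_B = 7
ES_C = 7; EF_C = 7+3 = 10
ES_D = 10; EF_D = 10+9 = 19
ES_E = max(EF_A=7, EF_B=7) = 7; EF_E = 7+7 = 14
ES_F = 7; EF_F = 7+6 = 13
ES_G = max(EF_C=10, EF_E=14) = 14; EF_G = 14+3 = 17
ES_H = max(EF_D=19, EF_E=14, EF_F=13, EF_G=17) = 19; EF_H = 19+12 = 31
Expected project duration μ = 31 days. Critical path: B → C → D → H.

Variance along critical path = 1.778 + 0.444 + 1.000 + 1.778 = 5.000; σ = √5.000 = 2.236 days.
Z = (28 − 31) / 2.236 = -1.342
P(T ≤ 28) = Φ(-1.342) ≈ 0.090

0.090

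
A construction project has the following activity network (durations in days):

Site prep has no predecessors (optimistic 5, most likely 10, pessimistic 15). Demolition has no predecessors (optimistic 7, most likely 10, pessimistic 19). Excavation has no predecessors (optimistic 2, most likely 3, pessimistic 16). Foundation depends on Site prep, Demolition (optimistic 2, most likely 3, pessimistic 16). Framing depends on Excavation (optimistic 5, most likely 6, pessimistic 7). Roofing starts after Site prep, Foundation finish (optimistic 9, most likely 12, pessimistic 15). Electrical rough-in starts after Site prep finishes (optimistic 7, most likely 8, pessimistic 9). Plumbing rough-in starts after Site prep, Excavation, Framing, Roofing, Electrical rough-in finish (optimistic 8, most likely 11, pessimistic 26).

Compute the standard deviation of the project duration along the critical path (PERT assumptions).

te_Site prep = (5 + 4·10 + 15)/6 = 60/6 = 10; σ²_Site prep = ((15−5)/6)² = 2.778
te_Demolition = (7 + 4·10 + 19)/6 = 66/6 = 11; σ²_Demolition = ((19−7)/6)² = 4.000
te_Excavation = (2 + 4·3 + 16)/6 = 30/6 = 5; σ²_Excavation = ((16−2)/6)² = 5.444
te_Foundation = (2 + 4·3 + 16)/6 = 30/6 = 5; σ²_Foundation = ((16−2)/6)² = 5.444
te_Framing = (5 + 4·6 + 7)/6 = 36/6 = 6; σ²_Framing = ((7−5)/6)² = 0.111
te_Roofing = (9 + 4·12 + 15)/6 = 72/6 = 12; σ²_Roofing = ((15−9)/6)² = 1.000
te_Electrical rough-in = (7 + 4·8 + 9)/6 = 48/6 = 8; σ²_Electrical rough-in = ((9−7)/6)² = 0.111
te_Plumbing rough-in = (8 + 4·11 + 26)/6 = 78/6 = 13; σ²_Plumbing rough-in = ((26−8)/6)² = 9.000

Forward pass:
ES_Site prep = 0; EF_Site prep = 10
ES_Demolition = 0; EF_Demolition = 11
ES_Excavation = 0; EF_Excavation = 5
ES_Foundation = max(EF_Site prep=10, EF_Demolition=11) = 11; EF_Foundation = 11+5 = 16
ES_Framing = 5; EF_Framing = 5+6 = 11
ES_Roofing = max(EF_Site prep=10, EF_Foundation=16) = 16; EF_Roofing = 16+12 = 28
ES_Electrical rough-in = 10; EF_Electrical rough-in = 10+8 = 18
ES_Plumbing rough-in = max(EF_Site prep=10, EF_Excavation=5, EF_Framing=11, EF_Roofing=28, EF_Electrical rough-in=18) = 28; EF_Plumbing rough-in = 28+13 = 41
Expected project duration μ = 41 days. Critical path: Demolition → Foundation → Roofing → Plumbing rough-in.

Variance along critical path = 4.000 + 5.444 + 1.000 + 9.000 = 19.444
σ = √19.444 = 4.410 days

4.41 days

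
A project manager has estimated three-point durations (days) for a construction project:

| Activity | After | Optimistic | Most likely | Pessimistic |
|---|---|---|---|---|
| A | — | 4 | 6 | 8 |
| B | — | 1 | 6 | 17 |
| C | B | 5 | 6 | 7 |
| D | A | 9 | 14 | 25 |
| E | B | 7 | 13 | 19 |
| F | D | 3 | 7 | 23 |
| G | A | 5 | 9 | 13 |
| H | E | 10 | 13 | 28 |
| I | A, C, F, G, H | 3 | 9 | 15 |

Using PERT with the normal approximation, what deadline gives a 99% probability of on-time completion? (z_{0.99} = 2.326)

te_A = (4 + 4·6 + 8)/6 = 36/6 = 6; σ²_A = ((8−4)/6)² = 0.444
te_B = (1 + 4·6 + 17)/6 = 42/6 = 7; σ²_B = ((17−1)/6)² = 7.111
te_C = (5 + 4·6 + 7)/6 = 36/6 = 6; σ²_C = ((7−5)/6)² = 0.111
te_D = (9 + 4·14 + 25)/6 = 90/6 = 15; σ²_D = ((25−9)/6)² = 7.111
te_E = (7 + 4·13 + 19)/6 = 78/6 = 13; σ²_E = ((19−7)/6)² = 4.000
te_F = (3 + 4·7 + 23)/6 = 54/6 = 9; σ²_F = ((23−3)/6)² = 11.111
te_G = (5 + 4·9 + 13)/6 = 54/6 = 9; σ²_G = ((13−5)/6)² = 1.778
te_H = (10 + 4·13 + 28)/6 = 90/6 = 15; σ²_H = ((28−10)/6)² = 9.000
te_I = (3 + 4·9 + 15)/6 = 54/6 = 9; σ²_I = ((15−3)/6)² = 4.000

Forward pass:
ES_A = 0; EF_A = 6
ES_B = 0; EF_B = 7
ES_C = 7; EF_C = 7+6 = 13
ES_D = 6; EF_D = 6+15 = 21
ES_E = 7; EF_E = 7+13 = 20
ES_F = 21; EF_F = 21+9 = 30
ES_G = 6; EF_G = 6+9 = 15
ES_H = 20; EF_H = 20+15 = 35
ES_I = max(EF_A=6, EF_C=13, EF_F=30, EF_G=15, EF_H=35) = 35; EF_I = 35+9 = 44
Expected project duration μ = 44 days. Critical path: B → E → H → I.

Variance along critical path = 7.111 + 4.000 + 9.000 + 4.000 = 24.111; σ = 4.910 days.
D = μ + z·σ = 44 + 2.326·4.910 = 55.4 days

55.4 days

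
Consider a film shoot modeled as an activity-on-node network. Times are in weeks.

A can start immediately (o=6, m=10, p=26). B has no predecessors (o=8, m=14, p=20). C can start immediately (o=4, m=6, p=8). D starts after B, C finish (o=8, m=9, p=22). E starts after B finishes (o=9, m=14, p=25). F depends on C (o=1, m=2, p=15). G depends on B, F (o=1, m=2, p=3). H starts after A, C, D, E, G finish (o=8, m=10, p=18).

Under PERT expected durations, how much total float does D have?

4 weeks

te_A = (6 + 4·10 + 26)/6 = 72/6 = 12
te_B = (8 + 4·14 + 20)/6 = 84/6 = 14
te_C = (4 + 4·6 + 8)/6 = 36/6 = 6
te_D = (8 + 4·9 + 22)/6 = 66/6 = 11
te_E = (9 + 4·14 + 25)/6 = 90/6 = 15
te_F = (1 + 4·2 + 15)/6 = 24/6 = 4
te_G = (1 + 4·2 + 3)/6 = 12/6 = 2
te_H = (8 + 4·10 + 18)/6 = 66/6 = 11

Forward pass:
ES_A = 0; EF_A = 12
ES_B = 0; EF_B = 14
ES_C = 0; EF_C = 6
ES_D = max(EF_B=14, EF_C=6) = 14; EF_D = 14+11 = 25
ES_E = 14; EF_E = 14+15 = 29
ES_F = 6; EF_F = 6+4 = 10
ES_G = max(EF_B=14, EF_F=10) = 14; EF_G = 14+2 = 16
ES_H = max(EF_A=12, EF_C=6, EF_D=25, EF_E=29, EF_G=16) = 29; EF_H = 29+11 = 40
Expected project duration μ = 40 weeks. Critical path: B → E → H.

Backward pass:
LF_H = 40; LS_H = 40−11 = 29
LF_G = LS_H = 29; LS_G = 29−2 = 27
LF_F = LS_G = 27; LS_F = 27−4 = 23
LF_E = LS_H = 29; LS_E = 29−15 = 14
LF_D = LS_H = 29; LS_D = 29−11 = 18
LF_C = min(LS_D=18, LS_F=23, LS_H=29) = 18; LS_C = 18−6 = 12
LF_B = min(LS_D=18, LS_E=14, LS_G=27) = 14; LS_B = 14−14 = 0
LF_A = LS_H = 29; LS_A = 29−12 = 17
Slack_D = LS_D − ES_D = 18 − 14 = 4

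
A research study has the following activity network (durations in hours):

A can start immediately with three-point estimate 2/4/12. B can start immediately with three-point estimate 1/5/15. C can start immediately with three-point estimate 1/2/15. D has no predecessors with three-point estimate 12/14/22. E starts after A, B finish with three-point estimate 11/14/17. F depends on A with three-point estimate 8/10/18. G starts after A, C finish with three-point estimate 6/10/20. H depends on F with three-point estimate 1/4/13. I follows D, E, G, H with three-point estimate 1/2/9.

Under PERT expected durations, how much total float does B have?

te_A = (2 + 4·4 + 12)/6 = 30/6 = 5
te_B = (1 + 4·5 + 15)/6 = 36/6 = 6
te_C = (1 + 4·2 + 15)/6 = 24/6 = 4
te_D = (12 + 4·14 + 22)/6 = 90/6 = 15
te_E = (11 + 4·14 + 17)/6 = 84/6 = 14
te_F = (8 + 4·10 + 18)/6 = 66/6 = 11
te_G = (6 + 4·10 + 20)/6 = 66/6 = 11
te_H = (1 + 4·4 + 13)/6 = 30/6 = 5
te_I = (1 + 4·2 + 9)/6 = 18/6 = 3

Forward pass:
ES_A = 0; EF_A = 5
ES_B = 0; EF_B = 6
ES_C = 0; EF_C = 4
ES_D = 0; EF_D = 15
ES_E = max(EF_A=5, EF_B=6) = 6; EF_E = 6+14 = 20
ES_F = 5; EF_F = 5+11 = 16
ES_G = max(EF_A=5, EF_C=4) = 5; EF_G = 5+11 = 16
ES_H = 16; EF_H = 16+5 = 21
ES_I = max(EF_D=15, EF_E=20, EF_G=16, EF_H=21) = 21; EF_I = 21+3 = 24
Expected project duration μ = 24 hours. Critical path: A → F → H → I.

Backward pass:
LF_I = 24; LS_I = 24−3 = 21
LF_H = LS_I = 21; LS_H = 21−5 = 16
LF_G = LS_I = 21; LS_G = 21−11 = 10
LF_F = LS_H = 16; LS_F = 16−11 = 5
LF_E = LS_I = 21; LS_E = 21−14 = 7
LF_D = LS_I = 21; LS_D = 21−15 = 6
LF_C = LS_G = 10; LS_C = 10−4 = 6
LF_B = LS_E = 7; LS_B = 7−6 = 1
LF_A = min(LS_E=7, LS_F=5, LS_G=10) = 5; LS_A = 5−5 = 0
Slack_B = LS_B − ES_B = 1 − 0 = 1

1 hours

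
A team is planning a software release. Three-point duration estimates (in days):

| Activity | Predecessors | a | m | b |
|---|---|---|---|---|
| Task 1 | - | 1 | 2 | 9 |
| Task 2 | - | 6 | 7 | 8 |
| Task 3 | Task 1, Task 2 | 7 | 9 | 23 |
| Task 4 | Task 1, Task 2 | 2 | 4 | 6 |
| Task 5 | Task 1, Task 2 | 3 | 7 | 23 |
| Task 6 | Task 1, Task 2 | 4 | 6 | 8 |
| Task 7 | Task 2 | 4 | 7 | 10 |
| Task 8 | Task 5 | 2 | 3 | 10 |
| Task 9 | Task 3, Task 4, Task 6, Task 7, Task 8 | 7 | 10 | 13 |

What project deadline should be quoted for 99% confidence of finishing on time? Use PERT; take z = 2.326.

38.7 days

te_Task 1 = (1 + 4·2 + 9)/6 = 18/6 = 3; σ²_Task 1 = ((9−1)/6)² = 1.778
te_Task 2 = (6 + 4·7 + 8)/6 = 42/6 = 7; σ²_Task 2 = ((8−6)/6)² = 0.111
te_Task 3 = (7 + 4·9 + 23)/6 = 66/6 = 11; σ²_Task 3 = ((23−7)/6)² = 7.111
te_Task 4 = (2 + 4·4 + 6)/6 = 24/6 = 4; σ²_Task 4 = ((6−2)/6)² = 0.444
te_Task 5 = (3 + 4·7 + 23)/6 = 54/6 = 9; σ²_Task 5 = ((23−3)/6)² = 11.111
te_Task 6 = (4 + 4·6 + 8)/6 = 36/6 = 6; σ²_Task 6 = ((8−4)/6)² = 0.444
te_Task 7 = (4 + 4·7 + 10)/6 = 42/6 = 7; σ²_Task 7 = ((10−4)/6)² = 1.000
te_Task 8 = (2 + 4·3 + 10)/6 = 24/6 = 4; σ²_Task 8 = ((10−2)/6)² = 1.778
te_Task 9 = (7 + 4·10 + 13)/6 = 60/6 = 10; σ²_Task 9 = ((13−7)/6)² = 1.000

Forward pass:
ES_Task 1 = 0; EF_Task 1 = 3
ES_Task 2 = 0; EF_Task 2 = 7
ES_Task 3 = max(EF_Task 1=3, EF_Task 2=7) = 7; EF_Task 3 = 7+11 = 18
ES_Task 4 = max(EF_Task 1=3, EF_Task 2=7) = 7; EF_Task 4 = 7+4 = 11
ES_Task 5 = max(EF_Task 1=3, EF_Task 2=7) = 7; EF_Task 5 = 7+9 = 16
ES_Task 6 = max(EF_Task 1=3, EF_Task 2=7) = 7; EF_Task 6 = 7+6 = 13
ES_Task 7 = 7; EF_Task 7 = 7+7 = 14
ES_Task 8 = 16; EF_Task 8 = 16+4 = 20
ES_Task 9 = max(EF_Task 3=18, EF_Task 4=11, EF_Task 6=13, EF_Task 7=14, EF_Task 8=20) = 20; EF_Task 9 = 20+10 = 30
Expected project duration μ = 30 days. Critical path: Task 2 → Task 5 → Task 8 → Task 9.

Variance along critical path = 0.111 + 11.111 + 1.778 + 1.000 = 14.000; σ = 3.742 days.
D = μ + z·σ = 30 + 2.326·3.742 = 38.7 days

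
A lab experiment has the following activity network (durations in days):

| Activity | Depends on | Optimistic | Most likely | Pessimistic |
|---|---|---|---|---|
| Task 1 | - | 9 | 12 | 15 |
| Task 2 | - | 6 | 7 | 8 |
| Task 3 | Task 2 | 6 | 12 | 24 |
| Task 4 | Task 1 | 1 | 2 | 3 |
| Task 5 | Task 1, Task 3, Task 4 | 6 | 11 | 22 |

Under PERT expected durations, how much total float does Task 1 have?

6 days

te_Task 1 = (9 + 4·12 + 15)/6 = 72/6 = 12
te_Task 2 = (6 + 4·7 + 8)/6 = 42/6 = 7
te_Task 3 = (6 + 4·12 + 24)/6 = 78/6 = 13
te_Task 4 = (1 + 4·2 + 3)/6 = 12/6 = 2
te_Task 5 = (6 + 4·11 + 22)/6 = 72/6 = 12

Forward pass:
ES_Task 1 = 0; EF_Task 1 = 12
ES_Task 2 = 0; EF_Task 2 = 7
ES_Task 3 = 7; EF_Task 3 = 7+13 = 20
ES_Task 4 = 12; EF_Task 4 = 12+2 = 14
ES_Task 5 = max(EF_Task 1=12, EF_Task 3=20, EF_Task 4=14) = 20; EF_Task 5 = 20+12 = 32
Expected project duration μ = 32 days. Critical path: Task 2 → Task 3 → Task 5.

Backward pass:
LF_Task 5 = 32; LS_Task 5 = 32−12 = 20
LF_Task 4 = LS_Task 5 = 20; LS_Task 4 = 20−2 = 18
LF_Task 3 = LS_Task 5 = 20; LS_Task 3 = 20−13 = 7
LF_Task 2 = LS_Task 3 = 7; LS_Task 2 = 7−7 = 0
LF_Task 1 = min(LS_Task 4=18, LS_Task 5=20) = 18; LS_Task 1 = 18−12 = 6
Slack_Task 1 = LS_Task 1 − ES_Task 1 = 6 − 0 = 6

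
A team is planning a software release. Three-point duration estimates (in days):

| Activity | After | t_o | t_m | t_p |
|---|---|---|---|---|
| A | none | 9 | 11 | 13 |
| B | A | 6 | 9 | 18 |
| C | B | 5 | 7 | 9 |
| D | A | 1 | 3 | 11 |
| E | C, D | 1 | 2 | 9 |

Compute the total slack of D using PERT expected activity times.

13 days

te_A = (9 + 4·11 + 13)/6 = 66/6 = 11
te_B = (6 + 4·9 + 18)/6 = 60/6 = 10
te_C = (5 + 4·7 + 9)/6 = 42/6 = 7
te_D = (1 + 4·3 + 11)/6 = 24/6 = 4
te_E = (1 + 4·2 + 9)/6 = 18/6 = 3

Forward pass:
ES_A = 0; EF_A = 11
ES_B = 11; EF_B = 11+10 = 21
ES_C = 21; EF_C = 21+7 = 28
ES_D = 11; EF_D = 11+4 = 15
ES_E = max(EF_C=28, EF_D=15) = 28; EF_E = 28+3 = 31
Expected project duration μ = 31 days. Critical path: A → B → C → E.

Backward pass:
LF_E = 31; LS_E = 31−3 = 28
LF_D = LS_E = 28; LS_D = 28−4 = 24
LF_C = LS_E = 28; LS_C = 28−7 = 21
LF_B = LS_C = 21; LS_B = 21−10 = 11
LF_A = min(LS_B=11, LS_D=24) = 11; LS_A = 11−11 = 0
Slack_D = LS_D − ES_D = 24 − 11 = 13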